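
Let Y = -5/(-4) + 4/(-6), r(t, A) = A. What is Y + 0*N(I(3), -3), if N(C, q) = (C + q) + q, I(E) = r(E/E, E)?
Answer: 7/12 ≈ 0.58333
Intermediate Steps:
I(E) = E
Y = 7/12 (Y = -5*(-¼) + 4*(-⅙) = 5/4 - ⅔ = 7/12 ≈ 0.58333)
N(C, q) = C + 2*q
Y + 0*N(I(3), -3) = 7/12 + 0*(3 + 2*(-3)) = 7/12 + 0*(3 - 6) = 7/12 + 0*(-3) = 7/12 + 0 = 7/12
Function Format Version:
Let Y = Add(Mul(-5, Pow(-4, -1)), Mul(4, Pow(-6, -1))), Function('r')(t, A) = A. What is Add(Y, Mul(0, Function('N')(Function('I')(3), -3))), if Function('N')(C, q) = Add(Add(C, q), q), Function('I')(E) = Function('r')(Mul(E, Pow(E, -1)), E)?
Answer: Rational(7, 12) ≈ 0.58333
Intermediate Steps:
Function('I')(E) = E
Y = Rational(7, 12) (Y = Add(Mul(-5, Rational(-1, 4)), Mul(4, Rational(-1, 6))) = Add(Rational(5, 4), Rational(-2, 3)) = Rational(7, 12) ≈ 0.58333)
Function('N')(C, q) = Add(C, Mul(2, q))
Add(Y, Mul(0, Function('N')(Function('I')(3), -3))) = Add(Rational(7, 12), Mul(0, Add(3, Mul(2, -3)))) = Add(Rational(7, 12), Mul(0, Add(3, -6))) = Add(Rational(7, 12), Mul(0, -3)) = Add(Rational(7, 12), 0) = Rational(7, 12)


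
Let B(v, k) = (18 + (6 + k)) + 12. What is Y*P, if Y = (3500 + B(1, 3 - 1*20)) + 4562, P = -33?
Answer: -266673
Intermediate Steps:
B(v, k) = 36 + k (B(v, k) = (24 + k) + 12 = 36 + k)
Y = 8081 (Y = (3500 + (36 + (3 - 1*20))) + 4562 = (3500 + (36 + (3 - 20))) + 4562 = (3500 + (36 - 17)) + 4562 = (3500 + 19) + 4562 = 3519 + 4562 = 8081)
Y*P = 8081*(-33) = -266673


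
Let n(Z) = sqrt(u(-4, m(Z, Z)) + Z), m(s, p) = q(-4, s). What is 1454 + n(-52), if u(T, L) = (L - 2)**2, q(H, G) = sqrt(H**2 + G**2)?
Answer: 1454 + 4*sqrt(167 - sqrt(170)) ≈ 1503.6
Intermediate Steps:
q(H, G) = sqrt(G**2 + H**2)
m(s, p) = sqrt(16 + s**2) (m(s, p) = sqrt(s**2 + (-4)**2) = sqrt(s**2 + 16) = sqrt(16 + s**2))
u(T, L) = (-2 + L)**2
n(Z) = sqrt(Z + (-2 + sqrt(16 + Z**2))**2) (n(Z) = sqrt((-2 + sqrt(16 + Z**2))**2 + Z) = sqrt(Z + (-2 + sqrt(16 + Z**2))**2))
1454 + n(-52) = 1454 + sqrt(-52 + (-2 + sqrt(16 + (-52)**2))**2) = 1454 + sqrt(-52 + (-2 + sqrt(16 + 2704))**2) = 1454 + sqrt(-52 + (-2 + sqrt(2720))**2) = 1454 + sqrt(-52 + (-2 + 4*sqrt(170))**2)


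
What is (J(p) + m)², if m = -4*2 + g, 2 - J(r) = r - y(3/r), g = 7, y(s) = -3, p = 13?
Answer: 225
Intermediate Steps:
J(r) = -1 - r (J(r) = 2 - (r - 1*(-3)) = 2 - (r + 3) = 2 - (3 + r) = 2 + (-3 - r) = -1 - r)
m = -1 (m = -4*2 + 7 = -8 + 7 = -1)
(J(p) + m)² = ((-1 - 1*13) - 1)² = ((-1 - 13) - 1)² = (-14 - 1)² = (-15)² = 225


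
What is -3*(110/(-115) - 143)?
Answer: 9933/23 ≈ 431.87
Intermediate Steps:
-3*(110/(-115) - 143) = -3*(110*(-1/115) - 143) = -3*(-22/23 - 143) = -3*(-3311)/23 = -1*(-9933/23) = 9933/23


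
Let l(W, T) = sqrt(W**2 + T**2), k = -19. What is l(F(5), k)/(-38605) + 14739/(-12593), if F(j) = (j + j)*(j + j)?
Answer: -14739/12593 - sqrt(10361)/38605 ≈ -1.1730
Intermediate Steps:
F(j) = 4*j**2 (F(j) = (2*j)*(2*j) = 4*j**2)
l(W, T) = sqrt(T**2 + W**2)
l(F(5), k)/(-38605) + 14739/(-12593) = sqrt((-19)**2 + (4*5**2)**2)/(-38605) + 14739/(-12593) = sqrt(361 + (4*25)**2)*(-1/38605) + 14739*(-1/12593) = sqrt(361 + 100**2)*(-1/38605) - 14739/12593 = sqrt(361 + 10000)*(-1/38605) - 14739/12593 = sqrt(10361)*(-1/38605) - 14739/12593 = -sqrt(10361)/38605 - 14739/12593 = -14739/12593 - sqrt(10361)/38605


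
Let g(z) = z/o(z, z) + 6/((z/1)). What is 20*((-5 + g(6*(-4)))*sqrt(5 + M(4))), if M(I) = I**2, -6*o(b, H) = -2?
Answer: -1545*sqrt(21) ≈ -7080.1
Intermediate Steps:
o(b, H) = 1/3 (o(b, H) = -1/6*(-2) = 1/3)
g(z) = 3*z + 6/z (g(z) = z/(1/3) + 6/((z/1)) = z*3 + 6/((z*1)) = 3*z + 6/z)
20*((-5 + g(6*(-4)))*sqrt(5 + M(4))) = 20*((-5 + (3*(6*(-4)) + 6/((6*(-4)))))*sqrt(5 + 4**2)) = 20*((-5 + (3*(-24) + 6/(-24)))*sqrt(5 + 16)) = 20*((-5 + (-72 + 6*(-1/24)))*sqrt(21)) = 20*((-5 + (-72 - 1/4))*sqrt(21)) = 20*((-5 - 289/4)*sqrt(21)) = 20*(-309*sqrt(21)/4) = -1545*sqrt(21)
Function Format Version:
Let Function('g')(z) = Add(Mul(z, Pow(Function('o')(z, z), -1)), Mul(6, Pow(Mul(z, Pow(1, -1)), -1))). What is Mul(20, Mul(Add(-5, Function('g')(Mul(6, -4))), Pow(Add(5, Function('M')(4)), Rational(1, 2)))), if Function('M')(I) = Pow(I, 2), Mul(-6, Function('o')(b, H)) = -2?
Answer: Mul(-1545, Pow(21, Rational(1, 2))) ≈ -7080.1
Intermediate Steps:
Function('o')(b, H) = Rational(1, 3) (Function('o')(b, H) = Mul(Rational(-1, 6), -2) = Rational(1, 3))
Function('g')(z) = Add(Mul(3, z), Mul(6, Pow(z, -1))) (Function('g')(z) = Add(Mul(z, Pow(Rational(1, 3), -1)), Mul(6, Pow(Mul(z, Pow(1, -1)), -1))) = Add(Mul(z, 3), Mul(6, Pow(Mul(z, 1), -1))) = Add(Mul(3, z), Mul(6, Pow(z, -1))))
Mul(20, Mul(Add(-5, Function('g')(Mul(6, -4))), Pow(Add(5, Function('M')(4)), Rational(1, 2)))) = Mul(20, Mul(Add(-5, Add(Mul(3, Mul(6, -4)), Mul(6, Pow(Mul(6, -4), -1)))), Pow(Add(5, Pow(4, 2)), Rational(1, 2)))) = Mul(20, Mul(Add(-5, Add(Mul(3, -24), Mul(6, Pow(-24, -1)))), Pow(Add(5, 16), Rational(1, 2)))) = Mul(20, Mul(Add(-5, Add(-72, Mul(6, Rational(-1, 24)))), Pow(21, Rational(1, 2)))) = Mul(20, Mul(Add(-5, Add(-72, Rational(-1, 4))), Pow(21, Rational(1, 2)))) = Mul(20, Mul(Add(-5, Rational(-289, 4)), Pow(21, Rational(1, 2)))) = Mul(20, Mul(Rational(-309, 4), Pow(21, Rational(1, 2)))) = Mul(-1545, Pow(21, Rational(1, 2)))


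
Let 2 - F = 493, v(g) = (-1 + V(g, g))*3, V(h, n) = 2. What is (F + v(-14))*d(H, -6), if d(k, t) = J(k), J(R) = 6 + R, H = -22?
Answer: 7808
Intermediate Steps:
d(k, t) = 6 + k
v(g) = 3 (v(g) = (-1 + 2)*3 = 1*3 = 3)
F = -491 (F = 2 - 1*493 = 2 - 493 = -491)
(F + v(-14))*d(H, -6) = (-491 + 3)*(6 - 22) = -488*(-16) = 7808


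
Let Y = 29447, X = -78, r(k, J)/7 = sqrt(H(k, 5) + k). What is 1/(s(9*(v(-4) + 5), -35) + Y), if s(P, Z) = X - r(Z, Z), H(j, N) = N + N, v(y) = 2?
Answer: 29369/862539386 + 35*I/862539386 ≈ 3.4049e-5 + 4.0578e-8*I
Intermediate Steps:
H(j, N) = 2*N
r(k, J) = 7*sqrt(10 + k) (r(k, J) = 7*sqrt(2*5 + k) = 7*sqrt(10 + k))
s(P, Z) = -78 - 7*sqrt(10 + Z)
1/(s(9*(v(-4) + 5), -35) + Y) = 1/((-78 - 7*sqrt(10 - 35)) + 29447) = 1/((-78 - 35*I) + 29447) = 1/(29369 - 35*I) = (29369 + 35*I)/862539386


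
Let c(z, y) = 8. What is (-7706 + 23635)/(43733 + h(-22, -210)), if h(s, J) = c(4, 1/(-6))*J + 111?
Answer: 15929/42164 ≈ 0.37779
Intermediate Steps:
h(s, J) = 111 + 8*J (h(s, J) = 8*J + 111 = 111 + 8*J)
(-7706 + 23635)/(43733 + h(-22, -210)) = (-7706 + 23635)/(43733 + (111 + 8*(-210))) = 15929/(43733 + (111 - 1680)) = 15929/(43733 - 1569) = 15929/42164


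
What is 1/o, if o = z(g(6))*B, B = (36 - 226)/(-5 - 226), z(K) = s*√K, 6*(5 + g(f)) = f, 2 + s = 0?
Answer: 231*I/760 ≈ 0.30395*I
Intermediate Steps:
s = -2 (s = -2 + 0 = -2)
g(f) = -5 + f/6
z(K) = -2*√K
B = 190/231 (B = -190/(-231) = -190*(-1/231) = 190/231 ≈ 0.82251)
o = -760*I/231 (o = -2*√(-5 + (⅙)*6)*(190/231) = -2*√(-5 + 1)*(190/231) = -4*I*(190/231) = -760*I/231 ≈ -3.29*I)
1/o = 1/(-760*I/231) = 231*I/760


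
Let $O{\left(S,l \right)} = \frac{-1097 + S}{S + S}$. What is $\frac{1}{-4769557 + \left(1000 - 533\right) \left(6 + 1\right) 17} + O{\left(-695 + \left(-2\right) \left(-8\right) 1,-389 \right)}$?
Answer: $\frac{4186017113}{3200795136} \approx 1.3078$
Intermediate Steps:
$O{\left(S,l \right)} = \frac{-1097 + S}{2 S}$
$\frac{1}{-4769557 + \left(1000 - 533\right) \left(6 + 1\right) 17} + O{\left(-695 + \left(-2\right) \left(-8\right) 1,-389 \right)} = \frac{1}{-4769557 + \left(1000 - 533\right) \left(6 + 1\right) 17} + \frac{-1097 - \left(695 - \left(-2\right) \left(-8\right) 1\right)}{2 \left(-695 + \left(-2\right) \left(-8\right) 1\right)} = \frac{1}{-4769557 + 467 \cdot 7 \cdot 17} + \frac{-1097 + \left(-695 + 16 \cdot 1\right)}{2 \left(-695 + 16 \cdot 1\right)} = \frac{1}{-4769557 + 467 \cdot 119} + \frac{-1097 + \left(-695 + 16\right)}{2 \left(-695 + 16\right)} = \frac{1}{-4769557 + 55573} + \frac{-1097 - 679}{2 \left(-679\right)} = \frac{1}{-4713984} + \frac{1}{2} \left(- \frac{1}{679}\right) \left(-1776\right) = - \frac{1}{4713984} + \frac{888}{679} = \frac{4186017113}{3200795136}$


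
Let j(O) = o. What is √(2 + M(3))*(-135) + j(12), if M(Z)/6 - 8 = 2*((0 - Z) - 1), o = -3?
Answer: -3 - 135*√2 ≈ -193.92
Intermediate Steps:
j(O) = -3
M(Z) = 36 - 12*Z (M(Z) = 48 + 6*(2*((0 - Z) - 1)) = 48 + 6*(2*(-Z - 1)) = 48 + 6*(2*(-1 - Z)) = 48 + 6*(-2 - 2*Z) = 48 + (-12 - 12*Z) = 36 - 12*Z)
√(2 + M(3))*(-135) + j(12) = √(2 + (36 - 12*3))*(-135) - 3 = √(2 + (36 - 36))*(-135) - 3 = √(2 + 0)*(-135) - 3 = √2*(-135) - 3 = -135*√2 - 3 = -3 - 135*√2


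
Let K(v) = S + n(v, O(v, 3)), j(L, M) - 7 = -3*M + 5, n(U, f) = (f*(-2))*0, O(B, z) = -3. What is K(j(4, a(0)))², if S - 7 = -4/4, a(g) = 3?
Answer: 36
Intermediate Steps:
n(U, f) = 0 (n(U, f) = -2*f*0 = 0)
S = 6 (S = 7 - 4/4 = 7 - 4*¼ = 7 - 1 = 6)
j(L, M) = 12 - 3*M (j(L, M) = 7 + (-3*M + 5) = 7 + (5 - 3*M) = 12 - 3*M)
K(v) = 6 (K(v) = 6 + 0 = 6)
K(j(4, a(0)))² = 6² = 36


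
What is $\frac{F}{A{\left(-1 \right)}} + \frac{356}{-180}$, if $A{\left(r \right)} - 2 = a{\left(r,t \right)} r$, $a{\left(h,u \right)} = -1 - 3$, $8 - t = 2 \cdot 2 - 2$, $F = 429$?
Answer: $\frac{6257}{90} \approx 69.522$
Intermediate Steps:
$t = 6$ ($t = 8 - \left(2 \cdot 2 - 2\right) = 8 - \left(4 - 2\right) = 8 - 2 = 6$)
$a{\left(h,u \right)} = -4$ ($a{\left(h,u \right)} = -1 - 3 = -4$)
$A{\left(r \right)} = 2 - 4 r$
$\frac{F}{A{\left(-1 \right)}} + \frac{356}{-180} = \frac{429}{2 - -4} + \frac{356}{-180} = \frac{429}{2 + 4} + 356 \left(- \frac{1}{180}\right) = \frac{429}{6} - \frac{89}{45} = 429 \cdot \frac{1}{6} - \frac{89}{45} = \frac{143}{2} - \frac{89}{45} = \frac{6257}{90}$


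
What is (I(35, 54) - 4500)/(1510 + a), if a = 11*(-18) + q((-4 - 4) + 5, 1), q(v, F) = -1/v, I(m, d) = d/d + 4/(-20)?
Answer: -67488/19685 ≈ -3.4284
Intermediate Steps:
I(m, d) = ⅘ (I(m, d) = 1 + 4*(-1/20) = 1 - ⅕ = ⅘)
a = -593/3 (a = 11*(-18) - 1/((-4 - 4) + 5) = -198 - 1/(-8 + 5) = -198 - 1/(-3) = -198 - 1*(-⅓) = -198 + ⅓ = -593/3 ≈ -197.67)
(I(35, 54) - 4500)/(1510 + a) = (⅘ - 4500)/(1510 - 593/3) = -22496/(5*3937/3) = -22496/5*3/3937 = -67488/19685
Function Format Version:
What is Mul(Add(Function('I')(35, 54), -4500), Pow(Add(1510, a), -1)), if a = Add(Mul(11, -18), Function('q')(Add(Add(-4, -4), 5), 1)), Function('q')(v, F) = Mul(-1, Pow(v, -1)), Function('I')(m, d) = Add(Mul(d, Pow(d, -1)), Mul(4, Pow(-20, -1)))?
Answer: Rational(-67488, 19685) ≈ -3.4284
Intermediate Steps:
Function('I')(m, d) = Rational(4, 5) (Function('I')(m, d) = Add(1, Mul(4, Rational(-1, 20))) = Add(1, Rational(-1, 5)) = Rational(4, 5))
a = Rational(-593, 3) (a = Add(Mul(11, -18), Mul(-1, Pow(Add(Add(-4, -4), 5), -1))) = Add(-198, Mul(-1, Pow(Add(-8, 5), -1))) = Add(-198, Mul(-1, Pow(-3, -1))) = Add(-198, Mul(-1, Rational(-1, 3))) = Add(-198, Rational(1, 3)) = Rational(-593, 3) ≈ -197.67)
Mul(Add(Function('I')(35, 54), -4500), Pow(Add(1510, a), -1)) = Mul(Add(Rational(4, 5), -4500), Pow(Add(1510, Rational(-593, 3)), -1)) = Mul(Rational(-22496, 5), Pow(Rational(3937, 3), -1)) = Mul(Rational(-22496, 5), Rational(3, 3937)) = Rational(-67488, 19685)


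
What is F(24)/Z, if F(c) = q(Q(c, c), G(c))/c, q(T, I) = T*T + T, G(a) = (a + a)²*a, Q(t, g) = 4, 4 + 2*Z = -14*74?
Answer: -1/624 ≈ -0.0016026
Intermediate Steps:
Z = -520 (Z = -2 + (-14*74)/2 = -2 + (½)*(-1036) = -2 - 518 = -520)
G(a) = 4*a³ (G(a) = (2*a)²*a = (4*a²)*a = 4*a³)
q(T, I) = T + T² (q(T, I) = T² + T = T + T²)
F(c) = 20/c (F(c) = (4*(1 + 4))/c = (4*5)/c = 20/c)
F(24)/Z = (20/24)/(-520) = (20*(1/24))*(-1/520) = (⅚)*(-1/520) = -1/624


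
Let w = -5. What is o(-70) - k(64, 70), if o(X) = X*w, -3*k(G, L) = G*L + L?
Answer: 5600/3 ≈ 1866.7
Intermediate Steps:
k(G, L) = -L/3 - G*L/3 (k(G, L) = -(G*L + L)/3 = -(L + G*L)/3 = -L/3 - G*L/3)
o(X) = -5*X (o(X) = X*(-5) = -5*X)
o(-70) - k(64, 70) = -5*(-70) - (-1)*70*(1 + 64)/3 = 350 - (-1)*70*65/3 = 350 - 1*(-4550/3) = 350 + 4550/3 = 5600/3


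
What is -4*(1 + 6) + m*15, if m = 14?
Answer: 182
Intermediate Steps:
-4*(1 + 6) + m*15 = -4*(1 + 6) + 14*15 = -4*7 + 210 = -28 + 210 = 182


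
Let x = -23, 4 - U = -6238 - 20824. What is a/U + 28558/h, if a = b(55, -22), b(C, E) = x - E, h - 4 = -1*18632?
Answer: -96621182/63023181 ≈ -1.5331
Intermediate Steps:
U = 27066 (U = 4 - (-6238 - 20824) = 4 - 1*(-27062) = 4 + 27062 = 27066)
h = -18628 (h = 4 - 1*18632 = 4 - 18632 = -18628)
b(C, E) = -23 - E
a = -1 (a = -23 - 1*(-22) = -23 + 22 = -1)
a/U + 28558/h = -1/27066 + 28558/(-18628) = -1*1/27066 + 28558*(-1/18628) = -1/27066 - 14279/9314 = -96621182/63023181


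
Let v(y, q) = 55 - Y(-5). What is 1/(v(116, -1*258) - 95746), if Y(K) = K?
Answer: -1/95686 ≈ -1.0451e-5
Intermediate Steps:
v(y, q) = 60 (v(y, q) = 55 - 1*(-5) = 55 + 5 = 60)
1/(v(116, -1*258) - 95746) = 1/(60 - 95746) = 1/(-95686) = -1/95686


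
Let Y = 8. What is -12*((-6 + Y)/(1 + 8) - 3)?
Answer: 100/3 ≈ 33.333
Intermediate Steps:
-12*((-6 + Y)/(1 + 8) - 3) = -12*((-6 + 8)/(1 + 8) - 3) = -12*(2/9 - 3) = -12*(-25/9) = 100/3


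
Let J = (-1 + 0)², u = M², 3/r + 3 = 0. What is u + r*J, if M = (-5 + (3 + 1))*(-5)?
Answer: 24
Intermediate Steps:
M = 5 (M = (-5 + 4)*(-5) = -1*(-5) = 5)
r = -1 (r = 3/(-3 + 0) = 3/(-3) = 3*(-⅓) = -1)
u = 25 (u = 5² = 25)
J = 1 (J = (-1)² = 1)
u + r*J = 25 - 1*1 = 25 - 1 = 24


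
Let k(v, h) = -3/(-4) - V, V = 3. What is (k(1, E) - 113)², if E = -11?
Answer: 212521/16 ≈ 13283.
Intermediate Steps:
k(v, h) = -9/4 (k(v, h) = -3/(-4) - 1*3 = -3*(-¼) - 3 = ¾ - 3 = -9/4)
(k(1, E) - 113)² = (-9/4 - 113)² = (-461/4)² = 212521/16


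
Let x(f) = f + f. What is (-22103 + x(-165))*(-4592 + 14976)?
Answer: -232944272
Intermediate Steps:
x(f) = 2*f
(-22103 + x(-165))*(-4592 + 14976) = (-22103 + 2*(-165))*(-4592 + 14976) = (-22103 - 330)*10384 = -22433*10384 = -232944272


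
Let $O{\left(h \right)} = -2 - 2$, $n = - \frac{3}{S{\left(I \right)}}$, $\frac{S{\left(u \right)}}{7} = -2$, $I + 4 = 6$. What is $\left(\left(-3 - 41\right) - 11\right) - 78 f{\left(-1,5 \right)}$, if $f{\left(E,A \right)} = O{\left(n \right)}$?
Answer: $257$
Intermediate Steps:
$I = 2$ ($I = -4 + 6 = 2$)
$S{\left(u \right)} = -14$ ($S{\left(u \right)} = 7 \left(-2\right) = -14$)
$n = \frac{3}{14}$ ($n = - \frac{3}{-14} = \left(-3\right) \left(- \frac{1}{14}\right) = \frac{3}{14} \approx 0.21429$)
$O{\left(h \right)} = -4$
$f{\left(E,A \right)} = -4$
$\left(\left(-3 - 41\right) - 11\right) - 78 f{\left(-1,5 \right)} = \left(\left(-3 - 41\right) - 11\right) - -312 = \left(-44 - 11\right) + 312 = -55 + 312 = 257$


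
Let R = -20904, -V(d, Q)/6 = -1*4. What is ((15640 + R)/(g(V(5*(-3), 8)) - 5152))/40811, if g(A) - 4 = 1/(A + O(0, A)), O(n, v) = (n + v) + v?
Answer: 379008/15126801205 ≈ 2.5055e-5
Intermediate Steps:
V(d, Q) = 24 (V(d, Q) = -(-6)*4 = -6*(-4) = 24)
O(n, v) = n + 2*v
g(A) = 4 + 1/(3*A) (g(A) = 4 + 1/(A + (0 + 2*A)) = 4 + 1/(A + 2*A) = 4 + 1/(3*A))
((15640 + R)/(g(V(5*(-3), 8)) - 5152))/40811 = ((15640 - 20904)/((4 + (⅓)/24) - 5152))/40811 = -5264/((4 + (⅓)*(1/24)) - 5152)*(1/40811) = -5264/((4 + 1/72) - 5152)*(1/40811) = -5264/(289/72 - 5152)*(1/40811) = -5264/(-370655/72)*(1/40811) = -5264*(-72/370655)*(1/40811) = (379008/370655)*(1/40811) = 379008/15126801205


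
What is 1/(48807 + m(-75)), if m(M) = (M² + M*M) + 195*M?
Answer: 1/45432 ≈ 2.2011e-5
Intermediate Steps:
m(M) = 2*M² + 195*M (m(M) = (M² + M²) + 195*M = 2*M² + 195*M)
1/(48807 + m(-75)) = 1/(48807 - 75*(195 + 2*(-75))) = 1/(48807 - 75*(195 - 150)) = 1/(48807 - 75*45) = 1/(48807 - 3375) = 1/45432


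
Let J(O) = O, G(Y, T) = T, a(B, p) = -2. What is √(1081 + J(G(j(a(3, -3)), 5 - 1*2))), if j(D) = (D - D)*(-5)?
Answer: 2*√271 ≈ 32.924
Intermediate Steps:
j(D) = 0 (j(D) = 0*(-5) = 0)
√(1081 + J(G(j(a(3, -3)), 5 - 1*2))) = √(1081 + (5 - 1*2)) = √(1081 + (5 - 2)) = √(1081 + 3) = √1084 = 2*√271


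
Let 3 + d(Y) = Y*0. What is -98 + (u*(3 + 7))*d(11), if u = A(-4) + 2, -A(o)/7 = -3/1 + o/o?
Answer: -578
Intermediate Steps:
A(o) = 14 (A(o) = -7*(-3/1 + o/o) = -7*(-3*1 + 1) = -7*(-3 + 1) = -7*(-2) = 14)
u = 16 (u = 14 + 2 = 16)
d(Y) = -3 (d(Y) = -3 + Y*0 = -3 + 0 = -3)
-98 + (u*(3 + 7))*d(11) = -98 + (16*(3 + 7))*(-3) = -98 + (16*10)*(-3) = -98 + 160*(-3) = -98 - 480 = -578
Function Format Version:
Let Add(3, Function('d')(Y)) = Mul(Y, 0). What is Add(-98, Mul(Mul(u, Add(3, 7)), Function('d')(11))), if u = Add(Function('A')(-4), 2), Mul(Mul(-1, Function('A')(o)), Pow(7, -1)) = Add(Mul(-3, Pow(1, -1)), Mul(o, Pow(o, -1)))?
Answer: -578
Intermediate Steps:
Function('A')(o) = 14 (Function('A')(o) = Mul(-7, Add(Mul(-3, Pow(1, -1)), Mul(o, Pow(o, -1)))) = Mul(-7, Add(Mul(-3, 1), 1)) = Mul(-7, Add(-3, 1)) = Mul(-7, -2) = 14)
u = 16 (u = Add(14, 2) = 16)
Function('d')(Y) = -3 (Function('d')(Y) = Add(-3, Mul(Y, 0)) = Add(-3, 0) = -3)
Add(-98, Mul(Mul(u, Add(3, 7)), Function('d')(11))) = Add(-98, Mul(Mul(16, Add(3, 7)), -3)) = Add(-98, Mul(Mul(16, 10), -3)) = Add(-98, Mul(160, -3)) = Add(-98, -480) = -578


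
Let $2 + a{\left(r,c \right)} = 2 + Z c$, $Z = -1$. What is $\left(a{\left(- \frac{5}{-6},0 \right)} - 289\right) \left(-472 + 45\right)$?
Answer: $123403$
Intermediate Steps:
$a{\left(r,c \right)} = - c$ ($a{\left(r,c \right)} = -2 - \left(-2 + c\right) = - c$)
$\left(a{\left(- \frac{5}{-6},0 \right)} - 289\right) \left(-472 + 45\right) = \left(\left(-1\right) 0 - 289\right) \left(-472 + 45\right) = \left(0 - 289\right) \left(-427\right) = \left(-289\right) \left(-427\right) = 123403$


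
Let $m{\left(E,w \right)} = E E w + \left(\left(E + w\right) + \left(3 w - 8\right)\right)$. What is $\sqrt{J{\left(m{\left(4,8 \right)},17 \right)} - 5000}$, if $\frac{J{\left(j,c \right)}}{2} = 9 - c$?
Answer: $2 i \sqrt{1254} \approx 70.824 i$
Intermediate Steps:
$m{\left(E,w \right)} = -8 + E + 4 w + w E^{2}$ ($m{\left(E,w \right)} = E^{2} w + \left(\left(E + w\right) + \left(-8 + 3 w\right)\right) = w E^{2} + \left(-8 + E + 4 w\right) = -8 + E + 4 w + w E^{2}$)
$J{\left(j,c \right)} = 18 - 2 c$ ($J{\left(j,c \right)} = 2 \left(9 - c\right) = 18 - 2 c$)
$\sqrt{J{\left(m{\left(4,8 \right)},17 \right)} - 5000} = \sqrt{\left(18 - 34\right) - 5000} = \sqrt{-16 - 5000} = \sqrt{-5016} = 2 i \sqrt{1254}$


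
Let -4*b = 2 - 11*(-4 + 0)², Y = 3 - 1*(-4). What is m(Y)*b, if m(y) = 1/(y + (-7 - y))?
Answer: -87/14 ≈ -6.2143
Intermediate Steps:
Y = 7 (Y = 3 + 4 = 7)
m(y) = -⅐ (m(y) = 1/(-7) = -⅐)
b = 87/2 (b = -(2 - 11*(-4 + 0)²)/4 = -(2 - 11*(-4)²)/4 = -(2 - 11*16)/4 = -(2 - 176)/4 = -¼*(-174) = 87/2 ≈ 43.500)
m(Y)*b = -⅐*87/2 = -87/14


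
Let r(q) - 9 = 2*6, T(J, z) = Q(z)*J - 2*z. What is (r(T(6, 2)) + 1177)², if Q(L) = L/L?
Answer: 1435204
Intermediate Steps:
Q(L) = 1
T(J, z) = J - 2*z (T(J, z) = 1*J - 2*z = J - 2*z)
r(q) = 21 (r(q) = 9 + 2*6 = 9 + 12 = 21)
(r(T(6, 2)) + 1177)² = (21 + 1177)² = 1198² = 1435204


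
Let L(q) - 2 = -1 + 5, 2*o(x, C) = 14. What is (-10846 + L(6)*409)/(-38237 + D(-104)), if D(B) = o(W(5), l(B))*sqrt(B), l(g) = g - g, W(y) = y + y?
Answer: 320884904/1462073265 + 117488*I*sqrt(26)/1462073265 ≈ 0.21947 + 0.00040974*I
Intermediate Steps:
W(y) = 2*y
l(g) = 0
o(x, C) = 7 (o(x, C) = (1/2)*14 = 7)
L(q) = 6 (L(q) = 2 + (-1 + 5) = 2 + 4 = 6)
D(B) = 7*sqrt(B)
(-10846 + L(6)*409)/(-38237 + D(-104)) = (-10846 + 6*409)/(-38237 + 7*sqrt(-104)) = (-10846 + 2454)/(-38237 + 7*(2*I*sqrt(26))) = -8392/(-38237 + 14*I*sqrt(26))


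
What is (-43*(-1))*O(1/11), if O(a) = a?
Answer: 43/11 ≈ 3.9091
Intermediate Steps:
(-43*(-1))*O(1/11) = -43*(-1)/11 = 43*(1/11) = 43/11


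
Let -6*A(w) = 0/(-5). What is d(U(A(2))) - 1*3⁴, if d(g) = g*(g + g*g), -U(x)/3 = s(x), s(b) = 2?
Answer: -261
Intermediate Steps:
A(w) = 0 (A(w) = -0/(-5) = -0*(-1)/5 = -⅙*0 = 0)
U(x) = -6 (U(x) = -3*2 = -6)
d(g) = g*(g + g²)
d(U(A(2))) - 1*3⁴ = (-6)²*(1 - 6) - 1*3⁴ = 36*(-5) - 1*81 = -180 - 81 = -261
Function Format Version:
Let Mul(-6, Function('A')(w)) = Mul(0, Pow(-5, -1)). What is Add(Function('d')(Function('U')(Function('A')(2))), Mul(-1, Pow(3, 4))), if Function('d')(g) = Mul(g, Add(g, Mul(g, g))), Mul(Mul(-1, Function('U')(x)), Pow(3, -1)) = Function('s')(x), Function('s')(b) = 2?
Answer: -261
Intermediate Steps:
Function('A')(w) = 0 (Function('A')(w) = Mul(Rational(-1, 6), Mul(0, Pow(-5, -1))) = Mul(Rational(-1, 6), Mul(0, Rational(-1, 5))) = Mul(Rational(-1, 6), 0) = 0)
Function('U')(x) = -6 (Function('U')(x) = Mul(-3, 2) = -6)
Function('d')(g) = Mul(g, Add(g, Pow(g, 2)))
Add(Function('d')(Function('U')(Function('A')(2))), Mul(-1, Pow(3, 4))) = Add(Mul(Pow(-6, 2), Add(1, -6)), Mul(-1, Pow(3, 4))) = Add(Mul(36, -5), Mul(-1, 81)) = Add(-180, -81) = -261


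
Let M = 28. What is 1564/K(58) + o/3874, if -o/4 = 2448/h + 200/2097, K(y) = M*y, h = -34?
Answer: 1710635207/1649126934 ≈ 1.0373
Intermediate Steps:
K(y) = 28*y
o = 603136/2097 (o = -4*(2448/(-34) + 200/2097) = -4*(2448*(-1/34) + 200*(1/2097)) = -4*(-72 + 200/2097) = -4*(-150784/2097) = 603136/2097 ≈ 287.62)
1564/K(58) + o/3874 = 1564/((28*58)) + (603136/2097)/3874 = 1564/1624 + (603136/2097)*(1/3874) = 1564*(1/1624) + 301568/4061889 = 391/406 + 301568/4061889 = 1710635207/1649126934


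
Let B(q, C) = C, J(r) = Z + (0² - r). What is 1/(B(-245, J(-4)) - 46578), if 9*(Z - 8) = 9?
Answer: -1/46565 ≈ -2.1475e-5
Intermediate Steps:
Z = 9 (Z = 8 + (⅑)*9 = 8 + 1 = 9)
J(r) = 9 - r (J(r) = 9 + (0² - r) = 9 + (0 - r) = 9 - r)
1/(B(-245, J(-4)) - 46578) = 1/((9 - 1*(-4)) - 46578) = 1/((9 + 4) - 46578) = 1/(13 - 46578) = 1/(-46565) = -1/46565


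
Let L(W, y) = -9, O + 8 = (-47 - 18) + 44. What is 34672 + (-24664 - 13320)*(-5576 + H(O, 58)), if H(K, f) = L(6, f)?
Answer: 212175312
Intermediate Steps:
O = -29 (O = -8 + ((-47 - 18) + 44) = -8 + (-65 + 44) = -8 - 21 = -29)
H(K, f) = -9
34672 + (-24664 - 13320)*(-5576 + H(O, 58)) = 34672 + (-24664 - 13320)*(-5576 - 9) = 34672 - 37984*(-5585) = 34672 + 212140640 = 212175312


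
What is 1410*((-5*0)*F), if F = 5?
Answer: 0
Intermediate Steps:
1410*((-5*0)*F) = 1410*(-5*0*5) = 1410*(0*5) = 1410*0 = 0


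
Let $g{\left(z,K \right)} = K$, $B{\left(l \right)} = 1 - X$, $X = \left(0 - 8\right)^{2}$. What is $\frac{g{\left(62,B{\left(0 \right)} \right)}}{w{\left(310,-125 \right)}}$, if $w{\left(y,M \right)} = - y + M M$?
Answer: $- \frac{21}{5105} \approx -0.0041136$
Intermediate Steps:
$w{\left(y,M \right)} = M^{2} - y$ ($w{\left(y,M \right)} = - y + M^{2} = M^{2} - y$)
$X = 64$ ($X = \left(0 - 8\right)^{2} = \left(-8\right)^{2} = 64$)
$B{\left(l \right)} = -63$ ($B{\left(l \right)} = 1 - 64 = -63$)
$\frac{g{\left(62,B{\left(0 \right)} \right)}}{w{\left(310,-125 \right)}} = - \frac{63}{\left(-125\right)^{2} - 310} = - \frac{63}{15625 - 310} = - \frac{63}{15315} = \left(-63\right) \frac{1}{15315} = - \frac{21}{5105}$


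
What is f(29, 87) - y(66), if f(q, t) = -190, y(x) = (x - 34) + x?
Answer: -288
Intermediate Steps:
y(x) = -34 + 2*x (y(x) = (-34 + x) + x = -34 + 2*x)
f(29, 87) - y(66) = -190 - (-34 + 2*66) = -190 - (-34 + 132) = -190 - 1*98 = -190 - 98 = -288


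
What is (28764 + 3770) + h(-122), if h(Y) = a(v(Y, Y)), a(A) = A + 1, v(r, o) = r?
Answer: 32413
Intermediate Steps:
a(A) = 1 + A
h(Y) = 1 + Y
(28764 + 3770) + h(-122) = (28764 + 3770) + (1 - 122) = 32534 - 121 = 32413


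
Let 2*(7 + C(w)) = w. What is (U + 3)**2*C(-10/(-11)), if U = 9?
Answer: -10368/11 ≈ -942.54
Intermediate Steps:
C(w) = -7 + w/2
(U + 3)**2*C(-10/(-11)) = (9 + 3)**2*(-7 + (-10/(-11))/2) = 12**2*(-7 + (-10*(-1/11))/2) = 144*(-7 + (1/2)*(10/11)) = 144*(-7 + 5/11) = 144*(-72/11) = -10368/11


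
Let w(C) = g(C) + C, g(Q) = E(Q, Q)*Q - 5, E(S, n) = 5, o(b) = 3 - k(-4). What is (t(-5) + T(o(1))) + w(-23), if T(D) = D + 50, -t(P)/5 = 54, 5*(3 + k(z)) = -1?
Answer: -1784/5 ≈ -356.80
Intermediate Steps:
k(z) = -16/5 (k(z) = -3 + (⅕)*(-1) = -3 - ⅕ = -16/5)
o(b) = 31/5 (o(b) = 3 - 1*(-16/5) = 3 + 16/5 = 31/5)
t(P) = -270 (t(P) = -5*54 = -270)
g(Q) = -5 + 5*Q (g(Q) = 5*Q - 5 = -5 + 5*Q)
w(C) = -5 + 6*C (w(C) = (-5 + 5*C) + C = -5 + 6*C)
T(D) = 50 + D
(t(-5) + T(o(1))) + w(-23) = (-270 + (50 + 31/5)) + (-5 + 6*(-23)) = (-270 + 281/5) + (-5 - 138) = -1069/5 - 143 = -1784/5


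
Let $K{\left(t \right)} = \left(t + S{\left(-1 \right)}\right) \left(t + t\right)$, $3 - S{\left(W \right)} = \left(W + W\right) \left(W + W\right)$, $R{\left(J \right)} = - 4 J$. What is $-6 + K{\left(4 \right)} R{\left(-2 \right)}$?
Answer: $186$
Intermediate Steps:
$S{\left(W \right)} = 3 - 4 W^{2}$ ($S{\left(W \right)} = 3 - \left(W + W\right) \left(W + W\right) = 3 - 2 W 2 W = 3 - 4 W^{2}$)
$K{\left(t \right)} = 2 t \left(-1 + t\right)$ ($K{\left(t \right)} = \left(t + \left(3 - 4 \left(-1\right)^{2}\right)\right) \left(t + t\right) = \left(t + \left(3 - 4\right)\right) 2 t = \left(t - 1\right) 2 t = \left(-1 + t\right) 2 t = 2 t \left(-1 + t\right)$)
$-6 + K{\left(4 \right)} R{\left(-2 \right)} = -6 + 2 \cdot 4 \left(-1 + 4\right) \left(\left(-4\right) \left(-2\right)\right) = -6 + 2 \cdot 4 \cdot 3 \cdot 8 = -6 + 24 \cdot 8 = -6 + 192 = 186$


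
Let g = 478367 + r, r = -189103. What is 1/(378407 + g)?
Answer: 1/667671 ≈ 1.4977e-6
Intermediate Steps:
g = 289264 (g = 478367 - 189103 = 289264)
1/(378407 + g) = 1/(378407 + 289264) = 1/667671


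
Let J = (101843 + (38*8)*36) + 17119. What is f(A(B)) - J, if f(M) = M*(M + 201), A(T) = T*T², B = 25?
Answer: 247151344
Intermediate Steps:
J = 129906 (J = (101843 + 304*36) + 17119 = (101843 + 10944) + 17119 = 112787 + 17119 = 129906)
A(T) = T³
f(M) = M*(201 + M)
f(A(B)) - J = 25³*(201 + 25³) - 1*129906 = 15625*(201 + 15625) - 129906 = 15625*15826 - 129906 = 247281250 - 129906 = 247151344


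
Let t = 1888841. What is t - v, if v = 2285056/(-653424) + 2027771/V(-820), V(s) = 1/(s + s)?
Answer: 135889047905575/40839 ≈ 3.3274e+9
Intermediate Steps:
V(s) = 1/(2*s)
v = -135811909527976/40839 (v = 2285056/(-653424) + 2027771/(((½)/(-820))) = 2285056*(-1/653424) + 2027771/(((½)*(-1/820))) = -142816/40839 + 2027771/(-1/1640) = -142816/40839 + 2027771*(-1640) = -142816/40839 - 3325544440 = -135811909527976/40839 ≈ -3.3255e+9)
t - v = 1888841 - 1*(-135811909527976/40839) = 1888841 + 135811909527976/40839 = 135889047905575/40839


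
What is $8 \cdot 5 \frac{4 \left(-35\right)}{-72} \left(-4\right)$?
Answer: $- \frac{2800}{9} \approx -311.11$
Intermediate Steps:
$8 \cdot 5 \frac{4 \left(-35\right)}{-72} \left(-4\right) = 40 \left(\left(-140\right) \left(- \frac{1}{72}\right)\right) \left(-4\right) = 40 \cdot \frac{35}{18} \left(-4\right) = \frac{700}{9} \left(-4\right) = - \frac{2800}{9}$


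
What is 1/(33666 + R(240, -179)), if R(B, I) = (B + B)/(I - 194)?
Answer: 373/12556938 ≈ 2.9705e-5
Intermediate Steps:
R(B, I) = 2*B/(-194 + I) (R(B, I) = (2*B)/(-194 + I) = 2*B/(-194 + I))
1/(33666 + R(240, -179)) = 1/(33666 + 2*240/(-194 - 179)) = 1/(33666 + 2*240/(-373)) = 1/(33666 + 2*240*(-1/373)) = 1/(33666 - 480/373) = 1/(12556938/373) = 373/12556938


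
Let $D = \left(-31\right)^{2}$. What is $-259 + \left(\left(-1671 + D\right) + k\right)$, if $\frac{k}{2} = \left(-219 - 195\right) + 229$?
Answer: $-1339$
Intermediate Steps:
$D = 961$
$k = -370$ ($k = 2 \left(\left(-219 - 195\right) + 229\right) = 2 \left(-414 + 229\right) = 2 \left(-185\right) = -370$)
$-259 + \left(\left(-1671 + D\right) + k\right) = -259 + \left(\left(-1671 + 961\right) - 370\right) = -259 - 1080 = -1339$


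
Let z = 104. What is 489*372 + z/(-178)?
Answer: 16189760/89 ≈ 1.8191e+5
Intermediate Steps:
489*372 + z/(-178) = 489*372 + 104/(-178) = 181908 + 104*(-1/178) = 181908 - 52/89 = 16189760/89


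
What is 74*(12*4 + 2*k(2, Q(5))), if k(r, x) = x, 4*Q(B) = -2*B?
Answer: 3182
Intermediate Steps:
Q(B) = -B/2 (Q(B) = (-2*B)/4 = -B/2)
74*(12*4 + 2*k(2, Q(5))) = 74*(12*4 + 2*(-1/2*5)) = 74*(48 + 2*(-5/2)) = 74*(48 - 5) = 74*43 = 3182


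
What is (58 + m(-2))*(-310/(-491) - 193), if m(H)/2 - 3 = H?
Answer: -5667180/491 ≈ -11542.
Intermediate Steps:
m(H) = 6 + 2*H
(58 + m(-2))*(-310/(-491) - 193) = (58 + (6 + 2*(-2)))*(-310/(-491) - 193) = (58 + (6 - 4))*(-310*(-1/491) - 193) = (58 + 2)*(310/491 - 193) = 60*(-94453/491) = -5667180/491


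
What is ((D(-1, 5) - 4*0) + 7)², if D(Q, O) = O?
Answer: 144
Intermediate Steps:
((D(-1, 5) - 4*0) + 7)² = ((5 - 4*0) + 7)² = ((5 + 0) + 7)² = (5 + 7)² = 12² = 144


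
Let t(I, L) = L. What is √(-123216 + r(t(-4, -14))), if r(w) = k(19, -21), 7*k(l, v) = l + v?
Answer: I*√6037598/7 ≈ 351.02*I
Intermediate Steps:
k(l, v) = l/7 + v/7 (k(l, v) = (l + v)/7 = l/7 + v/7)
r(w) = -2/7 (r(w) = (⅐)*19 + (⅐)*(-21) = 19/7 - 3 = -2/7)
√(-123216 + r(t(-4, -14))) = √(-123216 - 2/7) = √(-862514/7) = I*√6037598/7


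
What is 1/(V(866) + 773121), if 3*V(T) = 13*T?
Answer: 3/2330621 ≈ 1.2872e-6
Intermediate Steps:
V(T) = 13*T/3 (V(T) = (13*T)/3 = 13*T/3)
1/(V(866) + 773121) = 1/((13/3)*866 + 773121) = 1/(11258/3 + 773121) = 1/(2330621/3) = 3/2330621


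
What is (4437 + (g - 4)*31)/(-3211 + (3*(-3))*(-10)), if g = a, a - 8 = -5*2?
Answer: -4251/3121 ≈ -1.3621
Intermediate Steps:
a = -2 (a = 8 - 5*2 = 8 - 10 = -2)
g = -2
(4437 + (g - 4)*31)/(-3211 + (3*(-3))*(-10)) = (4437 + (-2 - 4)*31)/(-3211 + (3*(-3))*(-10)) = (4437 - 6*31)/(-3211 - 9*(-10)) = (4437 - 186)/(-3211 + 90) = 4251/(-3121) = 4251*(-1/3121) = -4251/3121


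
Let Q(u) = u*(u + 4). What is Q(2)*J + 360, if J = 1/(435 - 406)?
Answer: 10452/29 ≈ 360.41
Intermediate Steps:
Q(u) = u*(4 + u)
J = 1/29 ≈ 0.034483
Q(2)*J + 360 = (2*(4 + 2))*(1/29) + 360 = (2*6)*(1/29) + 360 = 12*(1/29) + 360 = 12/29 + 360 = 10452/29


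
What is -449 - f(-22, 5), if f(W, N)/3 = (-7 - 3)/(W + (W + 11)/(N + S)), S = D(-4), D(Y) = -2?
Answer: -34663/77 ≈ -450.17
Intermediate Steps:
S = -2
f(W, N) = -30/(W + (11 + W)/(-2 + N)) (f(W, N) = 3*((-7 - 3)/(W + (W + 11)/(N - 2))) = 3*(-10/(W + (11 + W)/(-2 + N))) = -30/(W + (11 + W)/(-2 + N)))
-449 - f(-22, 5) = -449 - 30*(2 - 1*5)/(11 - 1*(-22) + 5*(-22)) = -449 - 30*(2 - 5)/(11 + 22 - 110) = -449 - 30*(-3)/(-77) = -449 - 30*(-1)*(-3)/77 = -449 - 1*90/77 = -449 - 90/77 = -34663/77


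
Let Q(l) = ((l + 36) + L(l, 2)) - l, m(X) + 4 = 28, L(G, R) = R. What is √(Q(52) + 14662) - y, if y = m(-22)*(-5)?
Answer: 120 + 70*√3 ≈ 241.24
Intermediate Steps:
m(X) = 24 (m(X) = -4 + 28 = 24)
Q(l) = 38 (Q(l) = ((l + 36) + 2) - l = ((36 + l) + 2) - l = (38 + l) - l = 38)
y = -120 (y = 24*(-5) = -120)
√(Q(52) + 14662) - y = √(38 + 14662) - 1*(-120) = √14700 + 120 = 70*√3 + 120 = 120 + 70*√3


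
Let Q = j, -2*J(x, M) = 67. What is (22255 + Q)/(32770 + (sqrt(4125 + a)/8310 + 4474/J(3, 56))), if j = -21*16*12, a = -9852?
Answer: 61454424541077281400/110061686672296836301 - 226594440190*I*sqrt(5727)/110061686672296836301 ≈ 0.55836 - 1.558e-7*I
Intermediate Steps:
J(x, M) = -67/2 (J(x, M) = -1/2*67 = -67/2)
j = -4032 (j = -336*12 = -4032)
Q = -4032
(22255 + Q)/(32770 + (sqrt(4125 + a)/8310 + 4474/J(3, 56))) = (22255 - 4032)/(32770 + (sqrt(4125 - 9852)/8310 + 4474/(-67/2))) = 18223/(32770 + (sqrt(-5727)*(1/8310) + 4474*(-2/67))) = 18223/(32770 + ((I*sqrt(5727))*(1/8310) - 8948/67)) = 18223/(32770 + (I*sqrt(5727)/8310 - 8948/67)) = 18223/(32770 + (-8948/67 + I*sqrt(5727)/8310)) = 18223/(2186642/67 + I*sqrt(5727)/8310)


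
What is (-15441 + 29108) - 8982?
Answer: 4685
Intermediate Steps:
(-15441 + 29108) - 8982 = 13667 - 8982 = 4685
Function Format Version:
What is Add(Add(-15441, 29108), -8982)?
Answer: 4685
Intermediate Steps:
Add(Add(-15441, 29108), -8982) = Add(13667, -8982) = 4685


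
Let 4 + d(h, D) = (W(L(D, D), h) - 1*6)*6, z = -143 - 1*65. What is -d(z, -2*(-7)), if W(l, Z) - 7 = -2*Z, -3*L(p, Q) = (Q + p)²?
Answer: -2498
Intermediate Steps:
L(p, Q) = -(Q + p)²/3
z = -208 (z = -143 - 65 = -208)
W(l, Z) = 7 - 2*Z
d(h, D) = 2 - 12*h (d(h, D) = -4 + ((7 - 2*h) - 1*6)*6 = -4 + ((7 - 2*h) - 6)*6 = -4 + (1 - 2*h)*6 = -4 + (6 - 12*h) = 2 - 12*h)
-d(z, -2*(-7)) = -(2 - 12*(-208)) = -(2 + 2496) = -1*2498 = -2498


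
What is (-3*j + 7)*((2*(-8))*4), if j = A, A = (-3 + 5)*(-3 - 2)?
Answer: -2368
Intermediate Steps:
A = -10 (A = 2*(-5) = -10)
j = -10
(-3*j + 7)*((2*(-8))*4) = (-3*(-10) + 7)*((2*(-8))*4) = (30 + 7)*(-16*4) = 37*(-64) = -2368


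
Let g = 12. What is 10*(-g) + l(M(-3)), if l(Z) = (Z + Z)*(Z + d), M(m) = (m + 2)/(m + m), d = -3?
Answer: -2177/18 ≈ -120.94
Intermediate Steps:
M(m) = (2 + m)/(2*m) (M(m) = (2 + m)/((2*m)) = (2 + m)*(1/(2*m)) = (2 + m)/(2*m))
l(Z) = 2*Z*(-3 + Z) (l(Z) = (Z + Z)*(Z - 3) = (2*Z)*(-3 + Z) = 2*Z*(-3 + Z))
10*(-g) + l(M(-3)) = 10*(-1*12) + 2*((1/2)*(2 - 3)/(-3))*(-3 + (1/2)*(2 - 3)/(-3)) = 10*(-12) + 2*((1/2)*(-1/3)*(-1))*(-3 + (1/2)*(-1/3)*(-1)) = -120 + 2*(1/6)*(-3 + 1/6) = -120 + 2*(1/6)*(-17/6) = -120 - 17/18 = -2177/18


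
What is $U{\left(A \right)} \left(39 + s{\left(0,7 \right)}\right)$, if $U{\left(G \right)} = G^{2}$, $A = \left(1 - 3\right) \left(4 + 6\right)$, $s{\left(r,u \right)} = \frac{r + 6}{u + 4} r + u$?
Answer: $18400$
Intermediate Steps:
$s{\left(r,u \right)} = u + \frac{r \left(6 + r\right)}{4 + u}$ ($s{\left(r,u \right)} = \frac{6 + r}{4 + u} r + u = \frac{r \left(6 + r\right)}{4 + u} + u = u + \frac{r \left(6 + r\right)}{4 + u}$)
$A = -20$ ($A = \left(-2\right) 10 = -20$)
$U{\left(A \right)} \left(39 + s{\left(0,7 \right)}\right) = \left(-20\right)^{2} \left(39 + \frac{0^{2} + 7^{2} + 4 \cdot 7 + 6 \cdot 0}{4 + 7}\right) = 400 \left(39 + \frac{0 + 49 + 28 + 0}{11}\right) = 400 \left(39 + \frac{1}{11} \cdot 77\right) = 400 \left(39 + 7\right) = 400 \cdot 46 = 18400$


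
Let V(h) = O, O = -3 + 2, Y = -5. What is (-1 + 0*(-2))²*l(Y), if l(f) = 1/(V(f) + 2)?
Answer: 1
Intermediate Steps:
O = -1
V(h) = -1
l(f) = 1 (l(f) = 1/(-1 + 2) = 1/1 = 1)
(-1 + 0*(-2))²*l(Y) = (-1 + 0*(-2))²*1 = (-1 + 0)²*1 = (-1)²*1 = 1*1 = 1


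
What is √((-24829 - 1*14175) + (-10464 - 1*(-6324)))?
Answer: 2*I*√10786 ≈ 207.71*I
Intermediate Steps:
√((-24829 - 1*14175) + (-10464 - 1*(-6324))) = √((-24829 - 14175) + (-10464 + 6324)) = √(-39004 - 4140) = √(-43144) = 2*I*√10786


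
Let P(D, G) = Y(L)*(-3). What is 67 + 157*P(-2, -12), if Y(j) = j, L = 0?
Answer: 67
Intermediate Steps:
P(D, G) = 0 (P(D, G) = 0*(-3) = 0)
67 + 157*P(-2, -12) = 67 + 157*0 = 67 + 0 = 67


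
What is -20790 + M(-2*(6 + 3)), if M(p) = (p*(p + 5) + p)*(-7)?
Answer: -22302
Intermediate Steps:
M(p) = -7*p - 7*p*(5 + p) (M(p) = (p*(5 + p) + p)*(-7) = (p + p*(5 + p))*(-7) = -7*p - 7*p*(5 + p))
-20790 + M(-2*(6 + 3)) = -20790 - 7*(-2*(6 + 3))*(6 - 2*(6 + 3)) = -20790 - 7*(-2*9)*(6 - 2*9) = -20790 - 7*(-18)*(6 - 18) = -20790 - 7*(-18)*(-12) = -20790 - 1512 = -22302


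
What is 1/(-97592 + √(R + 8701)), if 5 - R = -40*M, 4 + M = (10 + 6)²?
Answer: -48796/4762089839 - √18786/9524179678 ≈ -1.0261e-5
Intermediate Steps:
M = 252 (M = -4 + (10 + 6)² = -4 + 16² = -4 + 256 = 252)
R = 10085 (R = 5 - (-40)*252 = 5 - 1*(-10080) = 5 + 10080 = 10085)
1/(-97592 + √(R + 8701)) = 1/(-97592 + √(10085 + 8701)) = 1/(-97592 + √18786)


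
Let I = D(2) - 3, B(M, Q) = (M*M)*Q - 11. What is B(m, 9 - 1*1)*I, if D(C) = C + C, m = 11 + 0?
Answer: 957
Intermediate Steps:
m = 11
D(C) = 2*C
B(M, Q) = -11 + Q*M**2 (B(M, Q) = M**2*Q - 11 = Q*M**2 - 11 = -11 + Q*M**2)
I = 1 (I = 2*2 - 3 = 4 - 3 = 1)
B(m, 9 - 1*1)*I = (-11 + (9 - 1*1)*11**2)*1 = (-11 + (9 - 1)*121)*1 = (-11 + 8*121)*1 = (-11 + 968)*1 = 957*1 = 957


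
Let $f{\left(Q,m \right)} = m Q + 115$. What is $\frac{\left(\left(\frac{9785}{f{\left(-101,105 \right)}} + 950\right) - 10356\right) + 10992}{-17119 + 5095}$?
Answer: $- \frac{19913}{151056} \approx -0.13183$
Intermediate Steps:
$f{\left(Q,m \right)} = 115 + Q m$ ($f{\left(Q,m \right)} = Q m + 115 = 115 + Q m$)
$\frac{\left(\left(\frac{9785}{f{\left(-101,105 \right)}} + 950\right) - 10356\right) + 10992}{-17119 + 5095} = \frac{\left(\left(\frac{9785}{115 - 10605} + 950\right) - 10356\right) + 10992}{-17119 + 5095} = \frac{\left(\left(\frac{9785}{115 - 10605} + 950\right) - 10356\right) + 10992}{-12024} = \left(\left(\left(\frac{9785}{-10490} + 950\right) - 10356\right) + 10992\right) \left(- \frac{1}{12024}\right) = \left(\left(\left(9785 \left(- \frac{1}{10490}\right) + 950\right) - 10356\right) + 10992\right) \left(- \frac{1}{12024}\right) = \left(\left(\left(- \frac{1957}{2098} + 950\right) - 10356\right) + 10992\right) \left(- \frac{1}{12024}\right) = \left(\left(\frac{1991143}{2098} - 10356\right) + 10992\right) \left(- \frac{1}{12024}\right) = \left(- \frac{19735745}{2098} + 10992\right) \left(- \frac{1}{12024}\right) = \frac{3325471}{2098} \left(- \frac{1}{12024}\right) = - \frac{19913}{151056}$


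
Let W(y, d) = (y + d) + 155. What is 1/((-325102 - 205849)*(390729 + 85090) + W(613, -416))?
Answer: -1/252636573517 ≈ -3.9583e-12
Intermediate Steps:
W(y, d) = 155 + d + y (W(y, d) = (d + y) + 155 = 155 + d + y)
1/((-325102 - 205849)*(390729 + 85090) + W(613, -416)) = 1/((-325102 - 205849)*(390729 + 85090) + (155 - 416 + 613)) = 1/(-530951*475819 + 352) = 1/(-252636573869 + 352) = 1/(-252636573517) = -1/252636573517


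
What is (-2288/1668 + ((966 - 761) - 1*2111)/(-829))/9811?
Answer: 320614/3391594023 ≈ 9.4532e-5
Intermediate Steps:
(-2288/1668 + ((966 - 761) - 1*2111)/(-829))/9811 = (-2288*1/1668 + (205 - 2111)*(-1/829))*(1/9811) = (-572/417 - 1906*(-1/829))*(1/9811) = (-572/417 + 1906/829)*(1/9811) = (320614/345693)*(1/9811) = 320614/3391594023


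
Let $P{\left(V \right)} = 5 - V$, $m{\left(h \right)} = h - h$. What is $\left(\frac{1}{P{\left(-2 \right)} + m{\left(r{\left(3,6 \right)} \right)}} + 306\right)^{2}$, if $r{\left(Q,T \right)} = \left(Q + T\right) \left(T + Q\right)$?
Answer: $\frac{4592449}{49} \approx 93724.0$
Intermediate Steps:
$r{\left(Q,T \right)} = \left(Q + T\right)^{2}$ ($r{\left(Q,T \right)} = \left(Q + T\right) \left(Q + T\right) = \left(Q + T\right)^{2}$)
$m{\left(h \right)} = 0$
$\left(\frac{1}{P{\left(-2 \right)} + m{\left(r{\left(3,6 \right)} \right)}} + 306\right)^{2} = \left(\frac{1}{\left(5 - -2\right) + 0} + 306\right)^{2} = \left(\frac{1}{\left(5 + 2\right) + 0} + 306\right)^{2} = \left(\frac{1}{7 + 0} + 306\right)^{2} = \left(\frac{1}{7} + 306\right)^{2} = \left(\frac{2143}{7}\right)^{2} = \frac{4592449}{49}$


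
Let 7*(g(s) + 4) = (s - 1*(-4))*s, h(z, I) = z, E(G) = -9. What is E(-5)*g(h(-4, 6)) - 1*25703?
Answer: -25667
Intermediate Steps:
g(s) = -4 + s*(4 + s)/7 (g(s) = -4 + ((s - 1*(-4))*s)/7 = -4 + ((s + 4)*s)/7 = -4 + ((4 + s)*s)/7 = -4 + (s*(4 + s))/7 = -4 + s*(4 + s)/7)
E(-5)*g(h(-4, 6)) - 1*25703 = -9*(-4 + (⅐)*(-4)² + (4/7)*(-4)) - 1*25703 = -9*(-4 + (⅐)*16 - 16/7) - 25703 = -9*(-4 + 16/7 - 16/7) - 25703 = -9*(-4) - 25703 = 36 - 25703 = -25667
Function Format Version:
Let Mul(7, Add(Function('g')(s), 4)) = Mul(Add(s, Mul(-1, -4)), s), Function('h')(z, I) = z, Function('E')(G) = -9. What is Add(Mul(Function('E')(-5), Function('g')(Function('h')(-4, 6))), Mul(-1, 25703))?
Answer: -25667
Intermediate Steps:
Function('g')(s) = Add(-4, Mul(Rational(1, 7), s, Add(4, s))) (Function('g')(s) = Add(-4, Mul(Rational(1, 7), Mul(Add(s, Mul(-1, -4)), s))) = Add(-4, Mul(Rational(1, 7), Mul(Add(s, 4), s))) = Add(-4, Mul(Rational(1, 7), Mul(Add(4, s), s))) = Add(-4, Mul(Rational(1, 7), Mul(s, Add(4, s)))) = Add(-4, Mul(Rational(1, 7), s, Add(4, s))))
Add(Mul(Function('E')(-5), Function('g')(Function('h')(-4, 6))), Mul(-1, 25703)) = Add(Mul(-9, Add(-4, Mul(Rational(1, 7), Pow(-4, 2)), Mul(Rational(4, 7), -4))), Mul(-1, 25703)) = Add(Mul(-9, Add(-4, Mul(Rational(1, 7), 16), Rational(-16, 7))), -25703) = Add(Mul(-9, Add(-4, Rational(16, 7), Rational(-16, 7))), -25703) = Add(Mul(-9, -4), -25703) = Add(36, -25703) = -25667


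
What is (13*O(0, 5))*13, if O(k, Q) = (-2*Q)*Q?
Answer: -8450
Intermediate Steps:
O(k, Q) = -2*Q**2
(13*O(0, 5))*13 = (13*(-2*5**2))*13 = (13*(-2*25))*13 = (13*(-50))*13 = -650*13 = -8450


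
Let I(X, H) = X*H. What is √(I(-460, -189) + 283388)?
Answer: 2*√92582 ≈ 608.55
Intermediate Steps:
I(X, H) = H*X
√(I(-460, -189) + 283388) = √(-189*(-460) + 283388) = √(86940 + 283388) = √370328 = 2*√92582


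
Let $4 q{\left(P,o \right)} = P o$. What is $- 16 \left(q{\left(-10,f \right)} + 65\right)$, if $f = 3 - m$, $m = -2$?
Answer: $-840$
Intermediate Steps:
$f = 5$ ($f = 3 - -2 = 3 + 2 = 5$)
$q{\left(P,o \right)} = \frac{P o}{4}$
$- 16 \left(q{\left(-10,f \right)} + 65\right) = - 16 \left(\frac{1}{4} \left(-10\right) 5 + 65\right) = - 16 \left(- \frac{25}{2} + 65\right) = \left(-16\right) \frac{105}{2} = -840$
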